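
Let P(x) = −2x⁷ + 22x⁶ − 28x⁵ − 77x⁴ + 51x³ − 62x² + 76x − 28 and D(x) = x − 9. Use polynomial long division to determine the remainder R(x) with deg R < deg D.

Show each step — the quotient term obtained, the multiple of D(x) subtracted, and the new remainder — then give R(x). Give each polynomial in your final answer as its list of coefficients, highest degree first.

R = [8]

Step 1: lead(−2x⁷ + 22x⁶ − 28x⁵ − 77x⁴ + 51x³ − 62x² + 76x − 28) ÷ lead(D) = −2x⁷ ÷ x = −2x⁶. Subtract (−2x⁶)·D = −2x⁷ + 18x⁶. Remainder: 4x⁶ − 28x⁵ − 77x⁴ + 51x³ − 62x² + 76x − 28.
Step 2: lead(4x⁶ − 28x⁵ − 77x⁴ + 51x³ − 62x² + 76x − 28) ÷ lead(D) = 4x⁶ ÷ x = 4x⁵. Subtract (4x⁵)·D = 4x⁶ − 36x⁵. Remainder: 8x⁵ − 77x⁴ + 51x³ − 62x² + 76x − 28.
Step 3: lead(8x⁵ − 77x⁴ + 51x³ − 62x² + 76x − 28) ÷ lead(D) = 8x⁵ ÷ x = 8x⁴. Subtract (8x⁴)·D = 8x⁵ − 72x⁴. Remainder: −5x⁴ + 51x³ − 62x² + 76x − 28.
Step 4: lead(−5x⁴ + 51x³ − 62x² + 76x − 28) ÷ lead(D) = −5x⁴ ÷ x = −5x³. Subtract (−5x³)·D = −5x⁴ + 45x³. Remainder: 6x³ − 62x² + 76x − 28.
Step 5: lead(6x³ − 62x² + 76x − 28) ÷ lead(D) = 6x³ ÷ x = 6x². Subtract (6x²)·D = 6x³ − 54x². Remainder: −8x² + 76x − 28.
Step 6: lead(−8x² + 76x − 28) ÷ lead(D) = −8x² ÷ x = −8x. Subtract (−8x)·D = −8x² + 72x. Remainder: 4x − 28.
Step 7: lead(4x − 28) ÷ lead(D) = 4x ÷ x = 4. Subtract (4)·D = 4x − 36. Remainder: 8.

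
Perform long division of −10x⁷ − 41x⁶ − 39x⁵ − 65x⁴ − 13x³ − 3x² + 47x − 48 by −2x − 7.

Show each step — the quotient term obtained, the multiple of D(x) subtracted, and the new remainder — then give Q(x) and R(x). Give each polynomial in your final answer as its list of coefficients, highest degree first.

Q = [5, 3, 9, 1, 3, -9, 8]; R = [8]

Step 1: lead(−10x⁷ − 41x⁶ − 39x⁵ − 65x⁴ − 13x³ − 3x² + 47x − 48) ÷ lead(D) = −10x⁷ ÷ −2x = 5x⁶. Subtract (5x⁶)·D = −10x⁷ − 35x⁶. Remainder: −6x⁶ − 39x⁵ − 65x⁴ − 13x³ − 3x² + 47x − 48.
Step 2: lead(−6x⁶ − 39x⁵ − 65x⁴ − 13x³ − 3x² + 47x − 48) ÷ lead(D) = −6x⁶ ÷ −2x = 3x⁵. Subtract (3x⁵)·D = −6x⁶ − 21x⁵. Remainder: −18x⁵ − 65x⁴ − 13x³ − 3x² + 47x − 48.
Step 3: lead(−18x⁵ − 65x⁴ − 13x³ − 3x² + 47x − 48) ÷ lead(D) = −18x⁵ ÷ −2x = 9x⁴. Subtract (9x⁴)·D = −18x⁵ − 63x⁴. Remainder: −2x⁴ − 13x³ − 3x² + 47x − 48.
Step 4: lead(−2x⁴ − 13x³ − 3x² + 47x − 48) ÷ lead(D) = −2x⁴ ÷ −2x = x³. Subtract (x³)·D = −2x⁴ − 7x³. Remainder: −6x³ − 3x² + 47x − 48.
Step 5: lead(−6x³ − 3x² + 47x − 48) ÷ lead(D) = −6x³ ÷ −2x = 3x². Subtract (3x²)·D = −6x³ − 21x². Remainder: 18x² + 47x − 48.
Step 6: lead(18x² + 47x − 48) ÷ lead(D) = 18x² ÷ −2x = −9x. Subtract (−9x)·D = 18x² + 63x. Remainder: −16x − 48.
Step 7: lead(−16x − 48) ÷ lead(D) = −16x ÷ −2x = 8. Subtract (8)·D = −16x − 56. Remainder: 8.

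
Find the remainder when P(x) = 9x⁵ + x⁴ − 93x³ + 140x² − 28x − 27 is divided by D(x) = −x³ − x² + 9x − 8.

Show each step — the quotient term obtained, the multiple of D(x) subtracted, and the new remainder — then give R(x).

R(x) = 5

Step 1: lead(9x⁵ + x⁴ − 93x³ + 140x² − 28x − 27) ÷ lead(D) = 9x⁵ ÷ −x³ = −9x². Subtract (−9x²)·D = 9x⁵ + 9x⁴ − 81x³ + 72x². Remainder: −8x⁴ − 12x³ + 68x² − 28x − 27.
Step 2: lead(−8x⁴ − 12x³ + 68x² − 28x − 27) ÷ lead(D) = −8x⁴ ÷ −x³ = 8x. Subtract (8x)·D = −8x⁴ − 8x³ + 72x² − 64x. Remainder: −4x³ − 4x² + 36x − 27.
Step 3: lead(−4x³ − 4x² + 36x − 27) ÷ lead(D) = −4x³ ÷ −x³ = 4. Subtract (4)·D = −4x³ − 4x² + 36x − 32. Remainder: 5.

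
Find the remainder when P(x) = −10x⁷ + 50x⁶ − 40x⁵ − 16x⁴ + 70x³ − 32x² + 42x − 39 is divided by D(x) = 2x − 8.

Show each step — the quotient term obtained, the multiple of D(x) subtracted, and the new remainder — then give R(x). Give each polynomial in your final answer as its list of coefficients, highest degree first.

R = [1]

Step 1: lead(−10x⁷ + 50x⁶ − 40x⁵ − 16x⁴ + 70x³ − 32x² + 42x − 39) ÷ lead(D) = −10x⁷ ÷ 2x = −5x⁶. Subtract (−5x⁶)·D = −10x⁷ + 40x⁶. Remainder: 10x⁶ − 40x⁵ − 16x⁴ + 70x³ − 32x² + 42x − 39.
Step 2: lead(10x⁶ − 40x⁵ − 16x⁴ + 70x³ − 32x² + 42x − 39) ÷ lead(D) = 10x⁶ ÷ 2x = 5x⁵. Subtract (5x⁵)·D = 10x⁶ − 40x⁵. Remainder: −16x⁴ + 70x³ − 32x² + 42x − 39.
Step 3: lead(−16x⁴ + 70x³ − 32x² + 42x − 39) ÷ lead(D) = −16x⁴ ÷ 2x = −8x³. Subtract (−8x³)·D = −16x⁴ + 64x³. Remainder: 6x³ − 32x² + 42x − 39.
Step 4: lead(6x³ − 32x² + 42x − 39) ÷ lead(D) = 6x³ ÷ 2x = 3x². Subtract (3x²)·D = 6x³ − 24x². Remainder: −8x² + 42x − 39.
Step 5: lead(−8x² + 42x − 39) ÷ lead(D) = −8x² ÷ 2x = −4x. Subtract (−4x)·D = −8x² + 32x. Remainder: 10x − 39.
Step 6: lead(10x − 39) ÷ lead(D) = 10x ÷ 2x = 5. Subtract (5)·D = 10x − 40. Remainder: 1.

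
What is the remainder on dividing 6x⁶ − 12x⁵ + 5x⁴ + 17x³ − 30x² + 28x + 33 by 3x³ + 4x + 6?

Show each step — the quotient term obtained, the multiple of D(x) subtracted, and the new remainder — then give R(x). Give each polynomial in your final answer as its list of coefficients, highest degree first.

R = [-2, 6, -9]

Step 1: lead(6x⁶ − 12x⁵ + 5x⁴ + 17x³ − 30x² + 28x + 33) ÷ lead(D) = 6x⁶ ÷ 3x³ = 2x³. Subtract (2x³)·D = 6x⁶ + 8x⁴ + 12x³. Remainder: −12x⁵ − 3x⁴ + 5x³ − 30x² + 28x + 33.
Step 2: lead(−12x⁵ − 3x⁴ + 5x³ − 30x² + 28x + 33) ÷ lead(D) = −12x⁵ ÷ 3x³ = −4x². Subtract (−4x²)·D = −12x⁵ − 16x³ − 24x². Remainder: −3x⁴ + 21x³ − 6x² + 28x + 33.
Step 3: lead(−3x⁴ + 21x³ − 6x² + 28x + 33) ÷ lead(D) = −3x⁴ ÷ 3x³ = −x. Subtract (−x)·D = −3x⁴ − 4x² − 6x. Remainder: 21x³ − 2x² + 34x + 33.
Step 4: lead(21x³ − 2x² + 34x + 33) ÷ lead(D) = 21x³ ÷ 3x³ = 7. Subtract (7)·D = 21x³ + 28x + 42. Remainder: −2x² + 6x − 9.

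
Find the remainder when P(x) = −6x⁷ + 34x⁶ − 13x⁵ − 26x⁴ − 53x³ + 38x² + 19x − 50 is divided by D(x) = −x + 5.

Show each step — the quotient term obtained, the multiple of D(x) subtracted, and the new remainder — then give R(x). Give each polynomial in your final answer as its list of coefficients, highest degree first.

R = [-5]

Step 1: lead(−6x⁷ + 34x⁶ − 13x⁵ − 26x⁴ − 53x³ + 38x² + 19x − 50) ÷ lead(D) = −6x⁷ ÷ −x = 6x⁶. Subtract (6x⁶)·D = −6x⁷ + 30x⁶. Remainder: 4x⁶ − 13x⁵ − 26x⁴ − 53x³ + 38x² + 19x − 50.
Step 2: lead(4x⁶ − 13x⁵ − 26x⁴ − 53x³ + 38x² + 19x − 50) ÷ lead(D) = 4x⁶ ÷ −x = −4x⁵. Subtract (−4x⁵)·D = 4x⁶ − 20x⁵. Remainder: 7x⁵ − 26x⁴ − 53x³ + 38x² + 19x − 50.
Step 3: lead(7x⁵ − 26x⁴ − 53x³ + 38x² + 19x − 50) ÷ lead(D) = 7x⁵ ÷ −x = −7x⁴. Subtract (−7x⁴)·D = 7x⁵ − 35x⁴. Remainder: 9x⁴ − 53x³ + 38x² + 19x − 50.
Step 4: lead(9x⁴ − 53x³ + 38x² + 19x − 50) ÷ lead(D) = 9x⁴ ÷ −x = −9x³. Subtract (−9x³)·D = 9x⁴ − 45x³. Remainder: −8x³ + 38x² + 19x − 50.
Step 5: lead(−8x³ + 38x² + 19x − 50) ÷ lead(D) = −8x³ ÷ −x = 8x². Subtract (8x²)·D = −8x³ + 40x². Remainder: −2x² + 19x − 50.
Step 6: lead(−2x² + 19x − 50) ÷ lead(D) = −2x² ÷ −x = 2x. Subtract (2x)·D = −2x² + 10x. Remainder: 9x − 50.
Step 7: lead(9x − 50) ÷ lead(D) = 9x ÷ −x = −9. Subtract (−9)·D = 9x − 45. Remainder: −5.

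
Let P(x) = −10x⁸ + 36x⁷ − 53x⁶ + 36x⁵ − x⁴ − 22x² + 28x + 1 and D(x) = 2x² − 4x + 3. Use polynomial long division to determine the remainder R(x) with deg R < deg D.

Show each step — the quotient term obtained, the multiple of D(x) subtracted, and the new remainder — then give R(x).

R(x) = 4

Step 1: lead(−10x⁸ + 36x⁷ − 53x⁶ + 36x⁵ − x⁴ − 22x² + 28x + 1) ÷ lead(D) = −10x⁸ ÷ 2x² = −5x⁶. Subtract (−5x⁶)·D = −10x⁸ + 20x⁷ − 15x⁶. Remainder: 16x⁷ − 38x⁶ + 36x⁵ − x⁴ − 22x² + 28x + 1.
Step 2: lead(16x⁷ − 38x⁶ + 36x⁵ − x⁴ − 22x² + 28x + 1) ÷ lead(D) = 16x⁷ ÷ 2x² = 8x⁵. Subtract (8x⁵)·D = 16x⁷ − 32x⁶ + 24x⁵. Remainder: −6x⁶ + 12x⁵ − x⁴ − 22x² + 28x + 1.
Step 3: lead(−6x⁶ + 12x⁵ − x⁴ − 22x² + 28x + 1) ÷ lead(D) = −6x⁶ ÷ 2x² = −3x⁴. Subtract (−3x⁴)·D = −6x⁶ + 12x⁵ − 9x⁴. Remainder: 8x⁴ − 22x² + 28x + 1.
Step 4: lead(8x⁴ − 22x² + 28x + 1) ÷ lead(D) = 8x⁴ ÷ 2x² = 4x². Subtract (4x²)·D = 8x⁴ − 16x³ + 12x². Remainder: 16x³ − 34x² + 28x + 1.
Step 5: lead(16x³ − 34x² + 28x + 1) ÷ lead(D) = 16x³ ÷ 2x² = 8x. Subtract (8x)·D = 16x³ − 32x² + 24x. Remainder: −2x² + 4x + 1.
Step 6: lead(−2x² + 4x + 1) ÷ lead(D) = −2x² ÷ 2x² = −1. Subtract (−1)·D = −2x² + 4x − 3. Remainder: 4.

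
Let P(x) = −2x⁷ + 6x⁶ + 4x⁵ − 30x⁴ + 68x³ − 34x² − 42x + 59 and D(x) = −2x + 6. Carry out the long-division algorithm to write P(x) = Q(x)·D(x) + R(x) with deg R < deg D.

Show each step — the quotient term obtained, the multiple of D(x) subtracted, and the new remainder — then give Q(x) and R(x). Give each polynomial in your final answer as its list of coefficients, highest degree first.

Step 1: lead(−2x⁷ + 6x⁶ + 4x⁵ − 30x⁴ + 68x³ − 34x² − 42x + 59) ÷ lead(D) = −2x⁷ ÷ −2x = x⁶. Subtract (x⁶)·D = −2x⁷ + 6x⁶. Remainder: 4x⁵ − 30x⁴ + 68x³ − 34x² − 42x + 59.
Step 2: lead(4x⁵ − 30x⁴ + 68x³ − 34x² − 42x + 59) ÷ lead(D) = 4x⁵ ÷ −2x = −2x⁴. Subtract (−2x⁴)·D = 4x⁵ − 12x⁴. Remainder: −18x⁴ + 68x³ − 34x² − 42x + 59.
Step 3: lead(−18x⁴ + 68x³ − 34x² − 42x + 59) ÷ lead(D) = −18x⁴ ÷ −2x = 9x³. Subtract (9x³)·D = −18x⁴ + 54x³. Remainder: 14x³ − 34x² − 42x + 59.
Step 4: lead(14x³ − 34x² − 42x + 59) ÷ lead(D) = 14x³ ÷ −2x = −7x². Subtract (−7x²)·D = 14x³ − 42x². Remainder: 8x² − 42x + 59.
Step 5: lead(8x² − 42x + 59) ÷ lead(D) = 8x² ÷ −2x = −4x. Subtract (−4x)·D = 8x² − 24x. Remainder: −18x + 59.
Step 6: lead(−18x + 59) ÷ lead(D) = −18x ÷ −2x = 9. Subtract (9)·D = −18x + 54. Remainder: 5.

Q = [1, 0, -2, 9, -7, -4, 9]; R = [5]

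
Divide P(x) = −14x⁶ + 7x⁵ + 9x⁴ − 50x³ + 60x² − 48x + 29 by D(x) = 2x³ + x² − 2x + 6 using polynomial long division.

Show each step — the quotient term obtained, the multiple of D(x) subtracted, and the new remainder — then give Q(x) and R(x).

Q(x) = −7x³ + 7x² − 6x + 6; R(x) = −7

Step 1: lead(−14x⁶ + 7x⁵ + 9x⁴ − 50x³ + 60x² − 48x + 29) ÷ lead(D) = −14x⁶ ÷ 2x³ = −7x³. Subtract (−7x³)·D = −14x⁶ − 7x⁵ + 14x⁴ − 42x³. Remainder: 14x⁵ − 5x⁴ − 8x³ + 60x² − 48x + 29.
Step 2: lead(14x⁵ − 5x⁴ − 8x³ + 60x² − 48x + 29) ÷ lead(D) = 14x⁵ ÷ 2x³ = 7x². Subtract (7x²)·D = 14x⁵ + 7x⁴ − 14x³ + 42x². Remainder: −12x⁴ + 6x³ + 18x² − 48x + 29.
Step 3: lead(−12x⁴ + 6x³ + 18x² − 48x + 29) ÷ lead(D) = −12x⁴ ÷ 2x³ = −6x. Subtract (−6x)·D = −12x⁴ − 6x³ + 12x² − 36x. Remainder: 12x³ + 6x² − 12x + 29.
Step 4: lead(12x³ + 6x² − 12x + 29) ÷ lead(D) = 12x³ ÷ 2x³ = 6. Subtract (6)·D = 12x³ + 6x² − 12x + 36. Remainder: −7.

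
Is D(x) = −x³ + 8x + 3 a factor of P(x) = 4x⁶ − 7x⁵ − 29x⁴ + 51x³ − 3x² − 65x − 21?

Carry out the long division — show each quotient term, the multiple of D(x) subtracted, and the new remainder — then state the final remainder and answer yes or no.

R(x) = 0, so D(x) is a factor of P(x). yes

Step 1: lead(4x⁶ − 7x⁵ − 29x⁴ + 51x³ − 3x² − 65x − 21) ÷ lead(D) = 4x⁶ ÷ −x³ = −4x³. Subtract (−4x³)·D = 4x⁶ − 32x⁴ − 12x³. Remainder: −7x⁵ + 3x⁴ + 63x³ − 3x² − 65x − 21.
Step 2: lead(−7x⁵ + 3x⁴ + 63x³ − 3x² − 65x − 21) ÷ lead(D) = −7x⁵ ÷ −x³ = 7x². Subtract (7x²)·D = −7x⁵ + 56x³ + 21x². Remainder: 3x⁴ + 7x³ − 24x² − 65x − 21.
Step 3: lead(3x⁴ + 7x³ − 24x² − 65x − 21) ÷ lead(D) = 3x⁴ ÷ −x³ = −3x. Subtract (−3x)·D = 3x⁴ − 24x² − 9x. Remainder: 7x³ − 56x − 21.
Step 4: lead(7x³ − 56x − 21) ÷ lead(D) = 7x³ ÷ −x³ = −7. Subtract (−7)·D = 7x³ − 56x − 21. Remainder: 0.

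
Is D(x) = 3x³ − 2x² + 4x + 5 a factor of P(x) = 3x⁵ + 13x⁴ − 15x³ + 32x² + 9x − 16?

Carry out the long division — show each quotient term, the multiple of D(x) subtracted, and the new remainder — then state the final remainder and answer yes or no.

R(x) = x² − 4x − 1, so D(x) is not a factor of P(x). no

Step 1: lead(3x⁵ + 13x⁴ − 15x³ + 32x² + 9x − 16) ÷ lead(D) = 3x⁵ ÷ 3x³ = x². Subtract (x²)·D = 3x⁵ − 2x⁴ + 4x³ + 5x². Remainder: 15x⁴ − 19x³ + 27x² + 9x − 16.
Step 2: lead(15x⁴ − 19x³ + 27x² + 9x − 16) ÷ lead(D) = 15x⁴ ÷ 3x³ = 5x. Subtract (5x)·D = 15x⁴ − 10x³ + 20x² + 25x. Remainder: −9x³ + 7x² − 16x − 16.
Step 3: lead(−9x³ + 7x² − 16x − 16) ÷ lead(D) = −9x³ ÷ 3x³ = −3. Subtract (−3)·D = −9x³ + 6x² − 12x − 15. Remainder: x² − 4x − 1.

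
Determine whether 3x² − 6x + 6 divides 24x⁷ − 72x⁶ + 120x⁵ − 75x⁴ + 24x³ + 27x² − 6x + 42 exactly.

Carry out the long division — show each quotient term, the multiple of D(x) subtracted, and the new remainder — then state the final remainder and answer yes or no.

R(x) = 0, so D(x) is a factor of P(x). yes

Step 1: lead(24x⁷ − 72x⁶ + 120x⁵ − 75x⁴ + 24x³ + 27x² − 6x + 42) ÷ lead(D) = 24x⁷ ÷ 3x² = 8x⁵. Subtract (8x⁵)·D = 24x⁷ − 48x⁶ + 48x⁵. Remainder: −24x⁶ + 72x⁵ − 75x⁴ + 24x³ + 27x² − 6x + 42.
Step 2: lead(−24x⁶ + 72x⁵ − 75x⁴ + 24x³ + 27x² − 6x + 42) ÷ lead(D) = −24x⁶ ÷ 3x² = −8x⁴. Subtract (−8x⁴)·D = −24x⁶ + 48x⁵ − 48x⁴. Remainder: 24x⁵ − 27x⁴ + 24x³ + 27x² − 6x + 42.
Step 3: lead(24x⁵ − 27x⁴ + 24x³ + 27x² − 6x + 42) ÷ lead(D) = 24x⁵ ÷ 3x² = 8x³. Subtract (8x³)·D = 24x⁵ − 48x⁴ + 48x³. Remainder: 21x⁴ − 24x³ + 27x² − 6x + 42.
Step 4: lead(21x⁴ − 24x³ + 27x² − 6x + 42) ÷ lead(D) = 21x⁴ ÷ 3x² = 7x². Subtract (7x²)·D = 21x⁴ − 42x³ + 42x². Remainder: 18x³ − 15x² − 6x + 42.
Step 5: lead(18x³ − 15x² − 6x + 42) ÷ lead(D) = 18x³ ÷ 3x² = 6x. Subtract (6x)·D = 18x³ − 36x² + 36x. Remainder: 21x² − 42x + 42.
Step 6: lead(21x² − 42x + 42) ÷ lead(D) = 21x² ÷ 3x² = 7. Subtract (7)·D = 21x² − 42x + 42. Remainder: 0.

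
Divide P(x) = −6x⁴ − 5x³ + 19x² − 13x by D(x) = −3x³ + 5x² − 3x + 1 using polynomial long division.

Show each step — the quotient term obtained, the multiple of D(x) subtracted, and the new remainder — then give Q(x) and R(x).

Step 1: lead(−6x⁴ − 5x³ + 19x² − 13x) ÷ lead(D) = −6x⁴ ÷ −3x³ = 2x. Subtract (2x)·D = −6x⁴ + 10x³ − 6x² + 2x. Remainder: −15x³ + 25x² − 15x.
Step 2: lead(−15x³ + 25x² − 15x) ÷ lead(D) = −15x³ ÷ −3x³ = 5. Subtract (5)·D = −15x³ + 25x² − 15x + 5. Remainder: −5.

Q(x) = 2x + 5; R(x) = −5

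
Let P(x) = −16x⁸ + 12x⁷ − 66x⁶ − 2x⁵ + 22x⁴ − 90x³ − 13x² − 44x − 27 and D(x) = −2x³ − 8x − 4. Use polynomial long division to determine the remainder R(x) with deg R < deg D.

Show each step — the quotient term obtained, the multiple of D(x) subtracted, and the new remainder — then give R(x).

R(x) = −x² + 1

Step 1: lead(−16x⁸ + 12x⁷ − 66x⁶ − 2x⁵ + 22x⁴ − 90x³ − 13x² − 44x − 27) ÷ lead(D) = −16x⁸ ÷ −2x³ = 8x⁵. Subtract (8x⁵)·D = −16x⁸ − 64x⁶ − 32x⁵. Remainder: 12x⁷ − 2x⁶ + 30x⁵ + 22x⁴ − 90x³ − 13x² − 44x − 27.
Step 2: lead(12x⁷ − 2x⁶ + 30x⁵ + 22x⁴ − 90x³ − 13x² − 44x − 27) ÷ lead(D) = 12x⁷ ÷ −2x³ = −6x⁴. Subtract (−6x⁴)·D = 12x⁷ + 48x⁵ + 24x⁴. Remainder: −2x⁶ − 18x⁵ − 2x⁴ − 90x³ − 13x² − 44x − 27.
Step 3: lead(−2x⁶ − 18x⁵ − 2x⁴ − 90x³ − 13x² − 44x − 27) ÷ lead(D) = −2x⁶ ÷ −2x³ = x³. Subtract (x³)·D = −2x⁶ − 8x⁴ − 4x³. Remainder: −18x⁵ + 6x⁴ − 86x³ − 13x² − 44x − 27.
Step 4: lead(−18x⁵ + 6x⁴ − 86x³ − 13x² − 44x − 27) ÷ lead(D) = −18x⁵ ÷ −2x³ = 9x². Subtract (9x²)·D = −18x⁵ − 72x³ − 36x². Remainder: 6x⁴ − 14x³ + 23x² − 44x − 27.
Step 5: lead(6x⁴ − 14x³ + 23x² − 44x − 27) ÷ lead(D) = 6x⁴ ÷ −2x³ = −3x. Subtract (−3x)·D = 6x⁴ + 24x² + 12x. Remainder: −14x³ − x² − 56x − 27.
Step 6: lead(−14x³ − x² − 56x − 27) ÷ lead(D) = −14x³ ÷ −2x³ = 7. Subtract (7)·D = −14x³ − 56x − 28. Remainder: −x² + 1.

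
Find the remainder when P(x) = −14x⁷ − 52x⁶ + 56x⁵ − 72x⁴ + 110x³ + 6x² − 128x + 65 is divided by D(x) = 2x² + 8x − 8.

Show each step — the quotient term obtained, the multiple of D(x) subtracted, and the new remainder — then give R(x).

Step 1: lead(−14x⁷ − 52x⁶ + 56x⁵ − 72x⁴ + 110x³ + 6x² − 128x + 65) ÷ lead(D) = −14x⁷ ÷ 2x² = −7x⁵. Subtract (−7x⁵)·D = −14x⁷ − 56x⁶ + 56x⁵. Remainder: 4x⁶ − 72x⁴ + 110x³ + 6x² − 128x + 65.
Step 2: lead(4x⁶ − 72x⁴ + 110x³ + 6x² − 128x + 65) ÷ lead(D) = 4x⁶ ÷ 2x² = 2x⁴. Subtract (2x⁴)·D = 4x⁶ + 16x⁵ − 16x⁴. Remainder: −16x⁵ − 56x⁴ + 110x³ + 6x² − 128x + 65.
Step 3: lead(−16x⁵ − 56x⁴ + 110x³ + 6x² − 128x + 65) ÷ lead(D) = −16x⁵ ÷ 2x² = −8x³. Subtract (−8x³)·D = −16x⁵ − 64x⁴ + 64x³. Remainder: 8x⁴ + 46x³ + 6x² − 128x + 65.
Step 4: lead(8x⁴ + 46x³ + 6x² − 128x + 65) ÷ lead(D) = 8x⁴ ÷ 2x² = 4x². Subtract (4x²)·D = 8x⁴ + 32x³ − 32x². Remainder: 14x³ + 38x² − 128x + 65.
Step 5: lead(14x³ + 38x² − 128x + 65) ÷ lead(D) = 14x³ ÷ 2x² = 7x. Subtract (7x)·D = 14x³ + 56x² − 56x. Remainder: −18x² − 72x + 65.
Step 6: lead(−18x² − 72x + 65) ÷ lead(D) = −18x² ÷ 2x² = −9. Subtract (−9)·D = −18x² − 72x + 72. Remainder: −7.

R(x) = −7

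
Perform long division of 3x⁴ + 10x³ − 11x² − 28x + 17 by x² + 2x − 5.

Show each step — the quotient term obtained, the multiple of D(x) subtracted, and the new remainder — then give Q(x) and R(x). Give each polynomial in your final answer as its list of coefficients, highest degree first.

Step 1: lead(3x⁴ + 10x³ − 11x² − 28x + 17) ÷ lead(D) = 3x⁴ ÷ x² = 3x². Subtract (3x²)·D = 3x⁴ + 6x³ − 15x². Remainder: 4x³ + 4x² − 28x + 17.
Step 2: lead(4x³ + 4x² − 28x + 17) ÷ lead(D) = 4x³ ÷ x² = 4x. Subtract (4x)·D = 4x³ + 8x² − 20x. Remainder: −4x² − 8x + 17.
Step 3: lead(−4x² − 8x + 17) ÷ lead(D) = −4x² ÷ x² = −4. Subtract (−4)·D = −4x² − 8x + 20. Remainder: −3.

Q = [3, 4, -4]; R = [-3]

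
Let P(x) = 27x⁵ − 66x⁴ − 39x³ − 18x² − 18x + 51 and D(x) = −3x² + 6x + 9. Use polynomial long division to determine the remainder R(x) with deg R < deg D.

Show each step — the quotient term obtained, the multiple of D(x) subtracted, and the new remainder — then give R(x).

Step 1: lead(27x⁵ − 66x⁴ − 39x³ − 18x² − 18x + 51) ÷ lead(D) = 27x⁵ ÷ −3x² = −9x³. Subtract (−9x³)·D = 27x⁵ − 54x⁴ − 81x³. Remainder: −12x⁴ + 42x³ − 18x² − 18x + 51.
Step 2: lead(−12x⁴ + 42x³ − 18x² − 18x + 51) ÷ lead(D) = −12x⁴ ÷ −3x² = 4x². Subtract (4x²)·D = −12x⁴ + 24x³ + 36x². Remainder: 18x³ − 54x² − 18x + 51.
Step 3: lead(18x³ − 54x² − 18x + 51) ÷ lead(D) = 18x³ ÷ −3x² = −6x. Subtract (−6x)·D = 18x³ − 36x² − 54x. Remainder: −18x² + 36x + 51.
Step 4: lead(−18x² + 36x + 51) ÷ lead(D) = −18x² ÷ −3x² = 6. Subtract (6)·D = −18x² + 36x + 54. Remainder: −3.

R(x) = −3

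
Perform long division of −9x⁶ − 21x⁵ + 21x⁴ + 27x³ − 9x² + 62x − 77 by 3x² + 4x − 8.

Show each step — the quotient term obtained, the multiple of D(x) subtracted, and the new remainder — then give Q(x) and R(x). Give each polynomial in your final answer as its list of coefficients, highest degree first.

Q = [-3, -3, 3, -3, 9]; R = [2, -5]

Step 1: lead(−9x⁶ − 21x⁵ + 21x⁴ + 27x³ − 9x² + 62x − 77) ÷ lead(D) = −9x⁶ ÷ 3x² = −3x⁴. Subtract (−3x⁴)·D = −9x⁶ − 12x⁵ + 24x⁴. Remainder: −9x⁵ − 3x⁴ + 27x³ − 9x² + 62x − 77.
Step 2: lead(−9x⁵ − 3x⁴ + 27x³ − 9x² + 62x − 77) ÷ lead(D) = −9x⁵ ÷ 3x² = −3x³. Subtract (−3x³)·D = −9x⁵ − 12x⁴ + 24x³. Remainder: 9x⁴ + 3x³ − 9x² + 62x − 77.
Step 3: lead(9x⁴ + 3x³ − 9x² + 62x − 77) ÷ lead(D) = 9x⁴ ÷ 3x² = 3x². Subtract (3x²)·D = 9x⁴ + 12x³ − 24x². Remainder: −9x³ + 15x² + 62x − 77.
Step 4: lead(−9x³ + 15x² + 62x − 77) ÷ lead(D) = −9x³ ÷ 3x² = −3x. Subtract (−3x)·D = −9x³ − 12x² + 24x. Remainder: 27x² + 38x − 77.
Step 5: lead(27x² + 38x − 77) ÷ lead(D) = 27x² ÷ 3x² = 9. Subtract (9)·D = 27x² + 36x − 72. Remainder: 2x − 5.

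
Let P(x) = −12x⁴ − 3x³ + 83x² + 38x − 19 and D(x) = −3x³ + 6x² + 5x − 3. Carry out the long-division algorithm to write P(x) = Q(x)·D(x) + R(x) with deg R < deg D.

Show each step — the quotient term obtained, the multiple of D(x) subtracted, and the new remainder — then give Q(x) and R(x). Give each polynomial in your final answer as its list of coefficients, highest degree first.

Step 1: lead(−12x⁴ − 3x³ + 83x² + 38x − 19) ÷ lead(D) = −12x⁴ ÷ −3x³ = 4x. Subtract (4x)·D = −12x⁴ + 24x³ + 20x² − 12x. Remainder: −27x³ + 63x² + 50x − 19.
Step 2: lead(−27x³ + 63x² + 50x − 19) ÷ lead(D) = −27x³ ÷ −3x³ = 9. Subtract (9)·D = −27x³ + 54x² + 45x − 27. Remainder: 9x² + 5x + 8.

Q = [4, 9]; R = [9, 5, 8]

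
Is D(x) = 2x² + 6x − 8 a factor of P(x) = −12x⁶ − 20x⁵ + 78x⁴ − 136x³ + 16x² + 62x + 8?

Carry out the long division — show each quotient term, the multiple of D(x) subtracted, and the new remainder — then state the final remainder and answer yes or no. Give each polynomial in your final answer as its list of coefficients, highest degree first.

R = [-4, 0], so D(x) is not a factor of P(x). no

Step 1: lead(−12x⁶ − 20x⁵ + 78x⁴ − 136x³ + 16x² + 62x + 8) ÷ lead(D) = −12x⁶ ÷ 2x² = −6x⁴. Subtract (−6x⁴)·D = −12x⁶ − 36x⁵ + 48x⁴. Remainder: 16x⁵ + 30x⁴ − 136x³ + 16x² + 62x + 8.
Step 2: lead(16x⁵ + 30x⁴ − 136x³ + 16x² + 62x + 8) ÷ lead(D) = 16x⁵ ÷ 2x² = 8x³. Subtract (8x³)·D = 16x⁵ + 48x⁴ − 64x³. Remainder: −18x⁴ − 72x³ + 16x² + 62x + 8.
Step 3: lead(−18x⁴ − 72x³ + 16x² + 62x + 8) ÷ lead(D) = −18x⁴ ÷ 2x² = −9x². Subtract (−9x²)·D = −18x⁴ − 54x³ + 72x². Remainder: −18x³ − 56x² + 62x + 8.
Step 4: lead(−18x³ − 56x² + 62x + 8) ÷ lead(D) = −18x³ ÷ 2x² = −9x. Subtract (−9x)·D = −18x³ − 54x² + 72x. Remainder: −2x² − 10x + 8.
Step 5: lead(−2x² − 10x + 8) ÷ lead(D) = −2x² ÷ 2x² = −1. Subtract (−1)·D = −2x² − 6x + 8. Remainder: −4x.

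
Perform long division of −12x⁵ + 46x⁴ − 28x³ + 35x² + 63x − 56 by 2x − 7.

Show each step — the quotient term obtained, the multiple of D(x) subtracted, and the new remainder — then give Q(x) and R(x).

Step 1: lead(−12x⁵ + 46x⁴ − 28x³ + 35x² + 63x − 56) ÷ lead(D) = −12x⁵ ÷ 2x = −6x⁴. Subtract (−6x⁴)·D = −12x⁵ + 42x⁴. Remainder: 4x⁴ − 28x³ + 35x² + 63x − 56.
Step 2: lead(4x⁴ − 28x³ + 35x² + 63x − 56) ÷ lead(D) = 4x⁴ ÷ 2x = 2x³. Subtract (2x³)·D = 4x⁴ − 14x³. Remainder: −14x³ + 35x² + 63x − 56.
Step 3: lead(−14x³ + 35x² + 63x − 56) ÷ lead(D) = −14x³ ÷ 2x = −7x². Subtract (−7x²)·D = −14x³ + 49x². Remainder: −14x² + 63x − 56.
Step 4: lead(−14x² + 63x − 56) ÷ lead(D) = −14x² ÷ 2x = −7x. Subtract (−7x)·D = −14x² + 49x. Remainder: 14x − 56.
Step 5: lead(14x − 56) ÷ lead(D) = 14x ÷ 2x = 7. Subtract (7)·D = 14x − 49. Remainder: −7.

Q(x) = −6x⁴ + 2x³ − 7x² − 7x + 7; R(x) = −7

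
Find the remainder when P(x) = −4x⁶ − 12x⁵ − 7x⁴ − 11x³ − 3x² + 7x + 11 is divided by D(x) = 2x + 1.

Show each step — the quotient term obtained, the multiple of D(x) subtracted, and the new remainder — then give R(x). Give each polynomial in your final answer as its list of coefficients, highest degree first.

R = [8]

Step 1: lead(−4x⁶ − 12x⁵ − 7x⁴ − 11x³ − 3x² + 7x + 11) ÷ lead(D) = −4x⁶ ÷ 2x = −2x⁵. Subtract (−2x⁵)·D = −4x⁶ − 2x⁵. Remainder: −10x⁵ − 7x⁴ − 11x³ − 3x² + 7x + 11.
Step 2: lead(−10x⁵ − 7x⁴ − 11x³ − 3x² + 7x + 11) ÷ lead(D) = −10x⁵ ÷ 2x = −5x⁴. Subtract (−5x⁴)·D = −10x⁵ − 5x⁴. Remainder: −2x⁴ − 11x³ − 3x² + 7x + 11.
Step 3: lead(−2x⁴ − 11x³ − 3x² + 7x + 11) ÷ lead(D) = −2x⁴ ÷ 2x = −x³. Subtract (−x³)·D = −2x⁴ − x³. Remainder: −10x³ − 3x² + 7x + 11.
Step 4: lead(−10x³ − 3x² + 7x + 11) ÷ lead(D) = −10x³ ÷ 2x = −5x². Subtract (−5x²)·D = −10x³ − 5x². Remainder: 2x² + 7x + 11.
Step 5: lead(2x² + 7x + 11) ÷ lead(D) = 2x² ÷ 2x = x. Subtract (x)·D = 2x² + x. Remainder: 6x + 11.
Step 6: lead(6x + 11) ÷ lead(D) = 6x ÷ 2x = 3. Subtract (3)·D = 6x + 3. Remainder: 8.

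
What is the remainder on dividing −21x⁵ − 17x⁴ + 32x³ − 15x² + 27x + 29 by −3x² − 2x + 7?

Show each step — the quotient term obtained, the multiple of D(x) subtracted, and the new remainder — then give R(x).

Step 1: lead(−21x⁵ − 17x⁴ + 32x³ − 15x² + 27x + 29) ÷ lead(D) = −21x⁵ ÷ −3x² = 7x³. Subtract (7x³)·D = −21x⁵ − 14x⁴ + 49x³. Remainder: −3x⁴ − 17x³ − 15x² + 27x + 29.
Step 2: lead(−3x⁴ − 17x³ − 15x² + 27x + 29) ÷ lead(D) = −3x⁴ ÷ −3x² = x². Subtract (x²)·D = −3x⁴ − 2x³ + 7x². Remainder: −15x³ − 22x² + 27x + 29.
Step 3: lead(−15x³ − 22x² + 27x + 29) ÷ lead(D) = −15x³ ÷ −3x² = 5x. Subtract (5x)·D = −15x³ − 10x² + 35x. Remainder: −12x² − 8x + 29.
Step 4: lead(−12x² − 8x + 29) ÷ lead(D) = −12x² ÷ −3x² = 4. Subtract (4)·D = −12x² − 8x + 28. Remainder: 1.

R(x) = 1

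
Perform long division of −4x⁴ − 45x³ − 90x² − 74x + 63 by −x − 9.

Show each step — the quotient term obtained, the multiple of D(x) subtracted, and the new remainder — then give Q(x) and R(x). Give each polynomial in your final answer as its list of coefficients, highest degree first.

Q = [4, 9, 9, -7]; R = [0]

Step 1: lead(−4x⁴ − 45x³ − 90x² − 74x + 63) ÷ lead(D) = −4x⁴ ÷ −x = 4x³. Subtract (4x³)·D = −4x⁴ − 36x³. Remainder: −9x³ − 90x² − 74x + 63.
Step 2: lead(−9x³ − 90x² − 74x + 63) ÷ lead(D) = −9x³ ÷ −x = 9x². Subtract (9x²)·D = −9x³ − 81x². Remainder: −9x² − 74x + 63.
Step 3: lead(−9x² − 74x + 63) ÷ lead(D) = −9x² ÷ −x = 9x. Subtract (9x)·D = −9x² − 81x. Remainder: 7x + 63.
Step 4: lead(7x + 63) ÷ lead(D) = 7x ÷ −x = −7. Subtract (−7)·D = 7x + 63. Remainder: 0.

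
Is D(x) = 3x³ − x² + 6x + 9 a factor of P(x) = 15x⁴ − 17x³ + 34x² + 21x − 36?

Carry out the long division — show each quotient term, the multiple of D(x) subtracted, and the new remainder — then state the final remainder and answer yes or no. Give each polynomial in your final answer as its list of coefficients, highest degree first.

Step 1: lead(15x⁴ − 17x³ + 34x² + 21x − 36) ÷ lead(D) = 15x⁴ ÷ 3x³ = 5x. Subtract (5x)·D = 15x⁴ − 5x³ + 30x² + 45x. Remainder: −12x³ + 4x² − 24x − 36.
Step 2: lead(−12x³ + 4x² − 24x − 36) ÷ lead(D) = −12x³ ÷ 3x³ = −4. Subtract (−4)·D = −12x³ + 4x² − 24x − 36. Remainder: 0.

R = [0], so D(x) is a factor of P(x). yes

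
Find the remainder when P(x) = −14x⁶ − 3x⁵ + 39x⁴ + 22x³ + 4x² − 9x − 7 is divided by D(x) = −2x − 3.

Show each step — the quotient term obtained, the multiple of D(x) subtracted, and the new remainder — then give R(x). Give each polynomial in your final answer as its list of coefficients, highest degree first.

R = [2]

Step 1: lead(−14x⁶ − 3x⁵ + 39x⁴ + 22x³ + 4x² − 9x − 7) ÷ lead(D) = −14x⁶ ÷ −2x = 7x⁵. Subtract (7x⁵)·D = −14x⁶ − 21x⁵. Remainder: 18x⁵ + 39x⁴ + 22x³ + 4x² − 9x − 7.
Step 2: lead(18x⁵ + 39x⁴ + 22x³ + 4x² − 9x − 7) ÷ lead(D) = 18x⁵ ÷ −2x = −9x⁴. Subtract (−9x⁴)·D = 18x⁵ + 27x⁴. Remainder: 12x⁴ + 22x³ + 4x² − 9x − 7.
Step 3: lead(12x⁴ + 22x³ + 4x² − 9x − 7) ÷ lead(D) = 12x⁴ ÷ −2x = −6x³. Subtract (−6x³)·D = 12x⁴ + 18x³. Remainder: 4x³ + 4x² − 9x − 7.
Step 4: lead(4x³ + 4x² − 9x − 7) ÷ lead(D) = 4x³ ÷ −2x = −2x². Subtract (−2x²)·D = 4x³ + 6x². Remainder: −2x² − 9x − 7.
Step 5: lead(−2x² − 9x − 7) ÷ lead(D) = −2x² ÷ −2x = x. Subtract (x)·D = −2x² − 3x. Remainder: −6x − 7.
Step 6: lead(−6x − 7) ÷ lead(D) = −6x ÷ −2x = 3. Subtract (3)·D = −6x − 9. Remainder: 2.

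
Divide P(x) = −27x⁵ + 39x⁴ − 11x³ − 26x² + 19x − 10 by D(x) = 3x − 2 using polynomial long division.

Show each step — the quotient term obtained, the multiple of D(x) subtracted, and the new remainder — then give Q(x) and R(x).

Step 1: lead(−27x⁵ + 39x⁴ − 11x³ − 26x² + 19x − 10) ÷ lead(D) = −27x⁵ ÷ 3x = −9x⁴. Subtract (−9x⁴)·D = −27x⁵ + 18x⁴. Remainder: 21x⁴ − 11x³ − 26x² + 19x − 10.
Step 2: lead(21x⁴ − 11x³ − 26x² + 19x − 10) ÷ lead(D) = 21x⁴ ÷ 3x = 7x³. Subtract (7x³)·D = 21x⁴ − 14x³. Remainder: 3x³ − 26x² + 19x − 10.
Step 3: lead(3x³ − 26x² + 19x − 10) ÷ lead(D) = 3x³ ÷ 3x = x². Subtract (x²)·D = 3x³ − 2x². Remainder: −24x² + 19x − 10.
Step 4: lead(−24x² + 19x − 10) ÷ lead(D) = −24x² ÷ 3x = −8x. Subtract (−8x)·D = −24x² + 16x. Remainder: 3x − 10.
Step 5: lead(3x − 10) ÷ lead(D) = 3x ÷ 3x = 1. Subtract (1)·D = 3x − 2. Remainder: −8.

Q(x) = −9x⁴ + 7x³ + x² − 8x + 1; R(x) = −8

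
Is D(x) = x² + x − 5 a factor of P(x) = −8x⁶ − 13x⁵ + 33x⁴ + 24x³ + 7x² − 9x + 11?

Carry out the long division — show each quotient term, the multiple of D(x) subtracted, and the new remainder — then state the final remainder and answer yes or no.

Step 1: lead(−8x⁶ − 13x⁵ + 33x⁴ + 24x³ + 7x² − 9x + 11) ÷ lead(D) = −8x⁶ ÷ x² = −8x⁴. Subtract (−8x⁴)·D = −8x⁶ − 8x⁵ + 40x⁴. Remainder: −5x⁵ − 7x⁴ + 24x³ + 7x² − 9x + 11.
Step 2: lead(−5x⁵ − 7x⁴ + 24x³ + 7x² − 9x + 11) ÷ lead(D) = −5x⁵ ÷ x² = −5x³. Subtract (−5x³)·D = −5x⁵ − 5x⁴ + 25x³. Remainder: −2x⁴ − x³ + 7x² − 9x + 11.
Step 3: lead(−2x⁴ − x³ + 7x² − 9x + 11) ÷ lead(D) = −2x⁴ ÷ x² = −2x². Subtract (−2x²)·D = −2x⁴ − 2x³ + 10x². Remainder: x³ − 3x² − 9x + 11.
Step 4: lead(x³ − 3x² − 9x + 11) ÷ lead(D) = x³ ÷ x² = x. Subtract (x)·D = x³ + x² − 5x. Remainder: −4x² − 4x + 11.
Step 5: lead(−4x² − 4x + 11) ÷ lead(D) = −4x² ÷ x² = −4. Subtract (−4)·D = −4x² − 4x + 20. Remainder: −9.

R(x) = −9, so D(x) is not a factor of P(x). no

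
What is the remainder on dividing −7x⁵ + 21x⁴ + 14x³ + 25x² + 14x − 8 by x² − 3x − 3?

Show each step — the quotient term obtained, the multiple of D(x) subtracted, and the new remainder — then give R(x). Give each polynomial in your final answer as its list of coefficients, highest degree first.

Step 1: lead(−7x⁵ + 21x⁴ + 14x³ + 25x² + 14x − 8) ÷ lead(D) = −7x⁵ ÷ x² = −7x³. Subtract (−7x³)·D = −7x⁵ + 21x⁴ + 21x³. Remainder: −7x³ + 25x² + 14x − 8.
Step 2: lead(−7x³ + 25x² + 14x − 8) ÷ lead(D) = −7x³ ÷ x² = −7x. Subtract (−7x)·D = −7x³ + 21x² + 21x. Remainder: 4x² − 7x − 8.
Step 3: lead(4x² − 7x − 8) ÷ lead(D) = 4x² ÷ x² = 4. Subtract (4)·D = 4x² − 12x − 12. Remainder: 5x + 4.

R = [5, 4]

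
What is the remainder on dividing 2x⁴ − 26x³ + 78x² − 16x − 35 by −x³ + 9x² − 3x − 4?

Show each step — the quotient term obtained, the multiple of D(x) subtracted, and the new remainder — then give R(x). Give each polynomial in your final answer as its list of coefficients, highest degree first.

Step 1: lead(2x⁴ − 26x³ + 78x² − 16x − 35) ÷ lead(D) = 2x⁴ ÷ −x³ = −2x. Subtract (−2x)·D = 2x⁴ − 18x³ + 6x² + 8x. Remainder: −8x³ + 72x² − 24x − 35.
Step 2: lead(−8x³ + 72x² − 24x − 35) ÷ lead(D) = −8x³ ÷ −x³ = 8. Subtract (8)·D = −8x³ + 72x² − 24x − 32. Remainder: −3.

R = [-3]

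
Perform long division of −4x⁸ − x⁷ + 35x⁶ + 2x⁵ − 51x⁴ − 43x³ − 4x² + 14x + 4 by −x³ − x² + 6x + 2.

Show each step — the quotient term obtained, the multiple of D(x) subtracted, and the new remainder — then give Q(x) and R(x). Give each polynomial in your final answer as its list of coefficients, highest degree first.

Step 1: lead(−4x⁸ − x⁷ + 35x⁶ + 2x⁵ − 51x⁴ − 43x³ − 4x² + 14x + 4) ÷ lead(D) = −4x⁸ ÷ −x³ = 4x⁵. Subtract (4x⁵)·D = −4x⁸ − 4x⁷ + 24x⁶ + 8x⁵. Remainder: 3x⁷ + 11x⁶ − 6x⁵ − 51x⁴ − 43x³ − 4x² + 14x + 4.
Step 2: lead(3x⁷ + 11x⁶ − 6x⁵ − 51x⁴ − 43x³ − 4x² + 14x + 4) ÷ lead(D) = 3x⁷ ÷ −x³ = −3x⁴. Subtract (−3x⁴)·D = 3x⁷ + 3x⁶ − 18x⁵ − 6x⁴. Remainder: 8x⁶ + 12x⁵ − 45x⁴ − 43x³ − 4x² + 14x + 4.
Step 3: lead(8x⁶ + 12x⁵ − 45x⁴ − 43x³ − 4x² + 14x + 4) ÷ lead(D) = 8x⁶ ÷ −x³ = −8x³. Subtract (−8x³)·D = 8x⁶ + 8x⁵ − 48x⁴ − 16x³. Remainder: 4x⁵ + 3x⁴ − 27x³ − 4x² + 14x + 4.
Step 4: lead(4x⁵ + 3x⁴ − 27x³ − 4x² + 14x + 4) ÷ lead(D) = 4x⁵ ÷ −x³ = −4x². Subtract (−4x²)·D = 4x⁵ + 4x⁴ − 24x³ − 8x². Remainder: −x⁴ − 3x³ + 4x² + 14x + 4.
Step 5: lead(−x⁴ − 3x³ + 4x² + 14x + 4) ÷ lead(D) = −x⁴ ÷ −x³ = x. Subtract (x)·D = −x⁴ − x³ + 6x² + 2x. Remainder: −2x³ − 2x² + 12x + 4.
Step 6: lead(−2x³ − 2x² + 12x + 4) ÷ lead(D) = −2x³ ÷ −x³ = 2. Subtract (2)·D = −2x³ − 2x² + 12x + 4. Remainder: 0.

Q = [4, -3, -8, -4, 1, 2]; R = [0]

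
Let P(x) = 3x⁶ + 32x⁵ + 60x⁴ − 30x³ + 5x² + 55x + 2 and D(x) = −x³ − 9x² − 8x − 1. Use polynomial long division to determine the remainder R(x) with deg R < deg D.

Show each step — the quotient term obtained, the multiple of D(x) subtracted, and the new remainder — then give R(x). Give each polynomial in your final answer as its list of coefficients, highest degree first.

R = [-6]

Step 1: lead(3x⁶ + 32x⁵ + 60x⁴ − 30x³ + 5x² + 55x + 2) ÷ lead(D) = 3x⁶ ÷ −x³ = −3x³. Subtract (−3x³)·D = 3x⁶ + 27x⁵ + 24x⁴ + 3x³. Remainder: 5x⁵ + 36x⁴ − 33x³ + 5x² + 55x + 2.
Step 2: lead(5x⁵ + 36x⁴ − 33x³ + 5x² + 55x + 2) ÷ lead(D) = 5x⁵ ÷ −x³ = −5x². Subtract (−5x²)·D = 5x⁵ + 45x⁴ + 40x³ + 5x². Remainder: −9x⁴ − 73x³ + 55x + 2.
Step 3: lead(−9x⁴ − 73x³ + 55x + 2) ÷ lead(D) = −9x⁴ ÷ −x³ = 9x. Subtract (9x)·D = −9x⁴ − 81x³ − 72x² − 9x. Remainder: 8x³ + 72x² + 64x + 2.
Step 4: lead(8x³ + 72x² + 64x + 2) ÷ lead(D) = 8x³ ÷ −x³ = −8. Subtract (−8)·D = 8x³ + 72x² + 64x + 8. Remainder: −6.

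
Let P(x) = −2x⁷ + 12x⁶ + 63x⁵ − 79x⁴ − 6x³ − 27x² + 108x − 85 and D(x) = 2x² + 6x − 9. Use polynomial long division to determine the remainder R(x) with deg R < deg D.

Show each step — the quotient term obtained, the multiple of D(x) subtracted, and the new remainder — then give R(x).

Step 1: lead(−2x⁷ + 12x⁶ + 63x⁵ − 79x⁴ − 6x³ − 27x² + 108x − 85) ÷ lead(D) = −2x⁷ ÷ 2x² = −x⁵. Subtract (−x⁵)·D = −2x⁷ − 6x⁶ + 9x⁵. Remainder: 18x⁶ + 54x⁵ − 79x⁴ − 6x³ − 27x² + 108x − 85.
Step 2: lead(18x⁶ + 54x⁵ − 79x⁴ − 6x³ − 27x² + 108x − 85) ÷ lead(D) = 18x⁶ ÷ 2x² = 9x⁴. Subtract (9x⁴)·D = 18x⁶ + 54x⁵ − 81x⁴. Remainder: 2x⁴ − 6x³ − 27x² + 108x − 85.
Step 3: lead(2x⁴ − 6x³ − 27x² + 108x − 85) ÷ lead(D) = 2x⁴ ÷ 2x² = x². Subtract (x²)·D = 2x⁴ + 6x³ − 9x². Remainder: −12x³ − 18x² + 108x − 85.
Step 4: lead(−12x³ − 18x² + 108x − 85) ÷ lead(D) = −12x³ ÷ 2x² = −6x. Subtract (−6x)·D = −12x³ − 36x² + 54x. Remainder: 18x² + 54x − 85.
Step 5: lead(18x² + 54x − 85) ÷ lead(D) = 18x² ÷ 2x² = 9. Subtract (9)·D = 18x² + 54x − 81. Remainder: −4.

R(x) = −4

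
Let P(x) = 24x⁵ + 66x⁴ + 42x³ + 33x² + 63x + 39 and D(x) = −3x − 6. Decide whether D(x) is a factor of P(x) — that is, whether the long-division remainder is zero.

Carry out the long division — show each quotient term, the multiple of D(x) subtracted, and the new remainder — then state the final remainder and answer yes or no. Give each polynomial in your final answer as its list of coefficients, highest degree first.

R = [-3], so D(x) is not a factor of P(x). no

Step 1: lead(24x⁵ + 66x⁴ + 42x³ + 33x² + 63x + 39) ÷ lead(D) = 24x⁵ ÷ −3x = −8x⁴. Subtract (−8x⁴)·D = 24x⁵ + 48x⁴. Remainder: 18x⁴ + 42x³ + 33x² + 63x + 39.
Step 2: lead(18x⁴ + 42x³ + 33x² + 63x + 39) ÷ lead(D) = 18x⁴ ÷ −3x = −6x³. Subtract (−6x³)·D = 18x⁴ + 36x³. Remainder: 6x³ + 33x² + 63x + 39.
Step 3: lead(6x³ + 33x² + 63x + 39) ÷ lead(D) = 6x³ ÷ −3x = −2x². Subtract (−2x²)·D = 6x³ + 12x². Remainder: 21x² + 63x + 39.
Step 4: lead(21x² + 63x + 39) ÷ lead(D) = 21x² ÷ −3x = −7x. Subtract (−7x)·D = 21x² + 42x. Remainder: 21x + 39.
Step 5: lead(21x + 39) ÷ lead(D) = 21x ÷ −3x = −7. Subtract (−7)·D = 21x + 42. Remainder: −3.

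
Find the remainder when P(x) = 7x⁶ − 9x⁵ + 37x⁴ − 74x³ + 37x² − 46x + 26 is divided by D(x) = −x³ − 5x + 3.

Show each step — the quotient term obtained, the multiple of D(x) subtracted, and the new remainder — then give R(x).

Step 1: lead(7x⁶ − 9x⁵ + 37x⁴ − 74x³ + 37x² − 46x + 26) ÷ lead(D) = 7x⁶ ÷ −x³ = −7x³. Subtract (−7x³)·D = 7x⁶ + 35x⁴ − 21x³. Remainder: −9x⁵ + 2x⁴ − 53x³ + 37x² − 46x + 26.
Step 2: lead(−9x⁵ + 2x⁴ − 53x³ + 37x² − 46x + 26) ÷ lead(D) = −9x⁵ ÷ −x³ = 9x². Subtract (9x²)·D = −9x⁵ − 45x³ + 27x². Remainder: 2x⁴ − 8x³ + 10x² − 46x + 26.
Step 3: lead(2x⁴ − 8x³ + 10x² − 46x + 26) ÷ lead(D) = 2x⁴ ÷ −x³ = −2x. Subtract (−2x)·D = 2x⁴ + 10x² − 6x. Remainder: −8x³ − 40x + 26.
Step 4: lead(−8x³ − 40x + 26) ÷ lead(D) = −8x³ ÷ −x³ = 8. Subtract (8)·D = −8x³ − 40x + 24. Remainder: 2.

R(x) = 2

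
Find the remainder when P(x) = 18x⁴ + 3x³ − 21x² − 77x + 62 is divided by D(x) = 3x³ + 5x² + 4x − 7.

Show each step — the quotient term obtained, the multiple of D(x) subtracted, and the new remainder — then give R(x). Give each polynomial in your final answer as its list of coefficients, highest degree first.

R = [1, -1]

Step 1: lead(18x⁴ + 3x³ − 21x² − 77x + 62) ÷ lead(D) = 18x⁴ ÷ 3x³ = 6x. Subtract (6x)·D = 18x⁴ + 30x³ + 24x² − 42x. Remainder: −27x³ − 45x² − 35x + 62.
Step 2: lead(−27x³ − 45x² − 35x + 62) ÷ lead(D) = −27x³ ÷ 3x³ = −9. Subtract (−9)·D = −27x³ − 45x² − 36x + 63. Remainder: x − 1.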